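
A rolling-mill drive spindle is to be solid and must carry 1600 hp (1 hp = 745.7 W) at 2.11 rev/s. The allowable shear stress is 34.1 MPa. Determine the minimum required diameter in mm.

ω = 2π·2.11 = 13.26 rad/s, so T = P/ω = 1600×745.7 / 13.26 = 90000 N·m.
For a solid shaft τ_max = 16T/(πd³), so d = (16T/(π τ_allow))^(1/3) = (16·90000/(π·3.41×10^7))^(1/3) = 0.2378 m.

238 mm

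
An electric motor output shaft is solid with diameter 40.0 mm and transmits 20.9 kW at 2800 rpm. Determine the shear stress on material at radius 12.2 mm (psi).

502 psi

ω = 2π·2800/60 = 293.2 rad/s, so T = P/ω = 20.9×10³ / 293.2 = 71.28 N·m.
J = πd⁴/32 = π(0.0400)⁴/32 = 2.513×10^-7 m⁴.
Shear stress varies linearly with radius: τ = T·r/J = 71.28 × 0.0122 / 2.513×10^-7 = 3.460×10^6 Pa.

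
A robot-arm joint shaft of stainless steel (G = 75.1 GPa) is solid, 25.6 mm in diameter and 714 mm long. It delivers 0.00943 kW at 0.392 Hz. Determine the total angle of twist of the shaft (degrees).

0.0495°

ω = 2π·0.392 = 2.463 rad/s, so T = P/ω = 0.00943×10³ / 2.463 = 3.829 N·m.
J = πd⁴/32 = π(0.0256)⁴/32 = 4.217×10^-8 m⁴.
θ = T·L/(G·J) = 3.829 × 0.714 / (75.1×10⁹ × 4.217×10^-8) = 8.633×10^-4 rad.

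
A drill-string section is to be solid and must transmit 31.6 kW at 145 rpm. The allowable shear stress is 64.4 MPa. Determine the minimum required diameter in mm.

ω = 2π·145/60 = 15.18 rad/s, so T = P/ω = 31.6×10³ / 15.18 = 2081 N·m.
For a solid shaft τ_max = 16T/(πd³), so d = (16T/(π τ_allow))^(1/3) = (16·2081/(π·6.44×10^7))^(1/3) = 0.05480 m.

54.8 mm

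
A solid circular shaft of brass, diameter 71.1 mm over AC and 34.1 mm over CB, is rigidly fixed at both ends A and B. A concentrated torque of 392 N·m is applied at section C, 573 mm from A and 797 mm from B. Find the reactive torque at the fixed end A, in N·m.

Compatibility: T_A·a/J_AC = T_B·b/J_CB with T_A + T_B = T₀.
J_AC = 2.51×10^-6 m⁴, J_CB = 1.33×10^-7 m⁴, so T_A = T₀·(J_AC/a)/((J_AC/a)+(J_CB/b)) = 377.6 N·m, T_B = 14.37 N·m.

378 N·m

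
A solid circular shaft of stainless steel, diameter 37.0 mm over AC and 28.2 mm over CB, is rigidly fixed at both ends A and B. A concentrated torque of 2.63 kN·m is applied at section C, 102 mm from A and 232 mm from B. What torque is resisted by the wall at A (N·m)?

Compatibility: T_A·a/J_AC = T_B·b/J_CB with T_A + T_B = T₀.
J_AC = 1.84×10^-7 m⁴, J_CB = 6.21×10^-8 m⁴, so T_A = T₀·(J_AC/a)/((J_AC/a)+(J_CB/b)) = 2290 N·m, T_B = 339.8 N·m.

2290 N·m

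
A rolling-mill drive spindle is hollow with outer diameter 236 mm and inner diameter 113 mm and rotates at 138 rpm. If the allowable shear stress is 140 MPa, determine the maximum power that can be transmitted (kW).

J = π(d_o⁴ − d_i⁴)/32 = π(0.236⁴ − 0.113⁴)/32 = 2.885×10^-4 m⁴.
T_max = τ_allow·J/r = 1.40×10^8 × 2.885×10^-4 / 0.118 = 342300 N·m.
ω = 2π·138/60 = 14.45 rad/s, so P_max = T_max·ω = 4.947×10^6 W.

4950 kW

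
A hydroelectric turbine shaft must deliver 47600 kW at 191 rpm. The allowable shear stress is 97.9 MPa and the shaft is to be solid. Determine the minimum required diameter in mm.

ω = 2π·191/60 = 20.00 rad/s, so T = P/ω = 47600×10³ / 20.00 = 2.380e6 N·m.
For a solid shaft τ_max = 16T/(πd³), so d = (16T/(π τ_allow))^(1/3) = (16·2.380e6/(π·9.79×10^7))^(1/3) = 0.4984 m.

498 mm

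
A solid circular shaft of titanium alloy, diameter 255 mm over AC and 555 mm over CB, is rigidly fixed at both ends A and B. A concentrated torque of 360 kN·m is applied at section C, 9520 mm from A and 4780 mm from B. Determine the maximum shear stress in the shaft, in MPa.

Compatibility: T_A·a/J_AC = T_B·b/J_CB with T_A + T_B = T₀.
J_AC = 4.15×10^-4 m⁴, J_CB = 9.31×10^-3 m⁴, so T_A = T₀·(J_AC/a)/((J_AC/a)+(J_CB/b)) = 7879 N·m, T_B = 352100 N·m.
τ in each portion: τ_AC = 2.42×10^6 Pa, τ_CB = 1.05×10^7 Pa; maximum is in CB.
τ_max = T_CB·r/J = 352100·0.278/9.31×10^-3 = 1.049×10^7 Pa.

10.5 MPa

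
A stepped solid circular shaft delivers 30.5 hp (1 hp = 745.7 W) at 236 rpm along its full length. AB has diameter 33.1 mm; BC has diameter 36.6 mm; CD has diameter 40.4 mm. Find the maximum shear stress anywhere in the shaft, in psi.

18700 psi

ω = 2π·236/60 = 24.71 rad/s, so T = P/ω = 30.5×745.7 / 24.71 = 920.3 N·m.
Under the same torque, τ_max = 16T/(πd³) is largest where d is smallest — segment AB (d = 33.1 mm).
τ_max = 16·920.3/(π·(0.0331)³) = 1.292×10^8 Pa.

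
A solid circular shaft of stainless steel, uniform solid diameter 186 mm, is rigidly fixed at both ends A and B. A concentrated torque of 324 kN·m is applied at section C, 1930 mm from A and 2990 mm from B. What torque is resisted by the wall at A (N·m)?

With uniform GJ and both ends fixed, compatibility θ_AC = θ_CB gives T_A·a = T_B·b, together with T_A + T_B = T₀.
T_A = T₀·b/(a+b) = 324000·2990/4920 = 196900 N·m; T_B = 127100 N·m.

197000 N·m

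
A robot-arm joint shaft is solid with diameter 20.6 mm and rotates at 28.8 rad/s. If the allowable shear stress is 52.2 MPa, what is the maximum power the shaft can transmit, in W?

J = πd⁴/32 = π(0.0206)⁴/32 = 1.768×10^-8 m⁴.
T_max = τ_allow·J/r = 5.22×10^7 × 1.768×10^-8 / 0.0103 = 89.60 N·m.
ω = 28.8 rad/s, so P_max = T_max·ω = 2580 W.

2580 W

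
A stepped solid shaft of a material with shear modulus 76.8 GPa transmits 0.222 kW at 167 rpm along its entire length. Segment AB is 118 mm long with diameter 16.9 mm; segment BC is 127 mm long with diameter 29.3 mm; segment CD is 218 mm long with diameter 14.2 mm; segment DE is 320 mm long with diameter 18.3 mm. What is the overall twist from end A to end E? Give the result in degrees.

0.949°

ω = 2π·167/60 = 17.49 rad/s, so T = P/ω = 0.222×10³ / 17.49 = 12.69 N·m.
J_AB = π(0.0169)⁴/32 = 8.01×10^-9 m⁴; J_BC = π(0.0293)⁴/32 = 7.24×10^-8 m⁴; J_CD = π(0.0142)⁴/32 = 3.99×10^-9 m⁴; J_DE = π(0.0183)⁴/32 = 1.10×10^-8 m⁴.
θ = (T/G)·Σ L_i/J_i = (12.69/76.8×10⁹)·(0.118/8.01×10^-9 + 0.127/7.24×10^-8 + 0.218/3.99×10^-9 + 0.320/1.10×10^-8) = 0.01656 rad.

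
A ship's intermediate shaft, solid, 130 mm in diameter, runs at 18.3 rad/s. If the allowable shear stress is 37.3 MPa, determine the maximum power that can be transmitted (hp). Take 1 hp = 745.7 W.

395 hp

J = πd⁴/32 = π(0.130)⁴/32 = 2.804×10^-5 m⁴.
T_max = τ_allow·J/r = 3.73×10^7 × 2.804×10^-5 / 0.0650 = 16090 N·m.
ω = 18.3 rad/s, so P_max = T_max·ω = 2.945×10^5 W.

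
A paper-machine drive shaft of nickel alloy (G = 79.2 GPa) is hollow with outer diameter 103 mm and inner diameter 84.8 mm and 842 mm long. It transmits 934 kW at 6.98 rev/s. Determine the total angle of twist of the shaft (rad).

ω = 2π·6.98 = 43.86 rad/s, so T = P/ω = 934×10³ / 43.86 = 21300 N·m.
J = π(d_o⁴ − d_i⁴)/32 = π(0.103⁴ − 0.0848⁴)/32 = 5.973×10^-6 m⁴.
θ = T·L/(G·J) = 21300 × 0.842 / (79.2×10⁹ × 5.973×10^-6) = 0.03791 rad.

0.0379 rad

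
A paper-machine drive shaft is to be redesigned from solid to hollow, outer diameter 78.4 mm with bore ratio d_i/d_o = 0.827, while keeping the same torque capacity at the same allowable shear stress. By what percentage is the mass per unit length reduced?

51.9 %

Equal τ_max and T ⇒ the solid shaft needs d_s³ = d_o³(1−k⁴), so d_s = 78.4·(1−0.827⁴)^(1/3) = 63.54 mm.
Area ratio A_h/A_s = d_o²(1−k²)/d_s² = (1−k²)/(1−k⁴)^(2/3) = 0.4813.
Mass saving = 1 − 0.4813 = 51.9 %.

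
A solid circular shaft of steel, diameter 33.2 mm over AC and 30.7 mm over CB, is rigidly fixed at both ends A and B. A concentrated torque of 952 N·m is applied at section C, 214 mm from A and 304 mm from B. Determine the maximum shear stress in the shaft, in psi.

12700 psi

Compatibility: T_A·a/J_AC = T_B·b/J_CB with T_A + T_B = T₀.
J_AC = 1.19×10^-7 m⁴, J_CB = 8.72×10^-8 m⁴, so T_A = T₀·(J_AC/a)/((J_AC/a)+(J_CB/b)) = 628.5 N·m, T_B = 323.5 N·m.
τ in each portion: τ_AC = 8.75×10^7 Pa, τ_CB = 5.69×10^7 Pa; maximum is in AC.
τ_max = T_AC·r/J = 628.5·0.0166/1.19×10^-7 = 8.747×10^7 Pa.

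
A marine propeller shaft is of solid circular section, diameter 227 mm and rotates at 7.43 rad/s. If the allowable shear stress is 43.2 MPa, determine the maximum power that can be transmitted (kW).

737 kW

J = πd⁴/32 = π(0.227)⁴/32 = 2.607×10^-4 m⁴.
T_max = τ_allow·J/r = 4.32×10^7 × 2.607×10^-4 / 0.114 = 99220 N·m.
ω = 7.43 rad/s, so P_max = T_max·ω = 7.372×10^5 W.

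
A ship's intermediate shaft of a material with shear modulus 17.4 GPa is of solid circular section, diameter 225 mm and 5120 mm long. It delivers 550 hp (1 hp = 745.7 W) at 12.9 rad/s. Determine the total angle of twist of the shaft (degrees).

ω = 12.9 rad/s, so T = P/ω = 550×745.7 / 12.90 = 31790 N·m.
J = πd⁴/32 = π(0.225)⁴/32 = 2.516×10^-4 m⁴.
θ = T·L/(G·J) = 31790 × 5.12 / (17.4×10⁹ × 2.516×10^-4) = 0.03718 rad.

2.13°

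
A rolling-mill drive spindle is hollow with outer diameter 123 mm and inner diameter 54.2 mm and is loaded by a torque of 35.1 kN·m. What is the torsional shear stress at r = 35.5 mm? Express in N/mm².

57.6 N/mm²

J = π(d_o⁴ − d_i⁴)/32 = π(0.123⁴ − 0.0542⁴)/32 = 2.162×10^-5 m⁴.
Shear stress varies linearly with radius: τ = T·r/J = 35100 × 0.0355 / 2.162×10^-5 = 5.762×10^7 Pa.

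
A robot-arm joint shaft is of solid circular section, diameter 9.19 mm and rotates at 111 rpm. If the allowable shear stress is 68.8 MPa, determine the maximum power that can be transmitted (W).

122 W

J = πd⁴/32 = π(0.00919)⁴/32 = 7.003×10^-10 m⁴.
T_max = τ_allow·J/r = 6.88×10^7 × 7.003×10^-10 / 0.00460 = 10.48 N·m.
ω = 2π·111/60 = 11.62 rad/s, so P_max = T_max·ω = 121.9 W.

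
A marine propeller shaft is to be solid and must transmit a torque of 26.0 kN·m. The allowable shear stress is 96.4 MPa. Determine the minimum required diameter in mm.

111 mm

For a solid shaft τ_max = 16T/(πd³), so d = (16T/(π τ_allow))^(1/3) = (16·26000/(π·9.64×10^7))^(1/3) = 0.1112 m.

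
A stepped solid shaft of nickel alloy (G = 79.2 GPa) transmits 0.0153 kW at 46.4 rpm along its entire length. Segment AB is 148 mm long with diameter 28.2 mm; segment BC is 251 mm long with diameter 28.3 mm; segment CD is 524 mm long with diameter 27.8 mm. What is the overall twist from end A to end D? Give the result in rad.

6.09e-4 rad

ω = 2π·46.4/60 = 4.859 rad/s, so T = P/ω = 0.0153×10³ / 4.859 = 3.149 N·m.
J_AB = π(0.0282)⁴/32 = 6.21×10^-8 m⁴; J_BC = π(0.0283)⁴/32 = 6.30×10^-8 m⁴; J_CD = π(0.0278)⁴/32 = 5.86×10^-8 m⁴.
θ = (T/G)·Σ L_i/J_i = (3.149/79.2×10⁹)·(0.148/6.21×10^-8 + 0.251/6.30×10^-8 + 0.524/5.86×10^-8) = 6.085×10^-4 rad.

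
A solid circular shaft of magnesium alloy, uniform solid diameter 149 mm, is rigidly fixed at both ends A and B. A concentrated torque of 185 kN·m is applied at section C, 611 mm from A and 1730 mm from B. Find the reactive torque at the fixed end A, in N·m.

With uniform GJ and both ends fixed, compatibility θ_AC = θ_CB gives T_A·a = T_B·b, together with T_A + T_B = T₀.
T_A = T₀·b/(a+b) = 185000·1730/2341 = 136700 N·m; T_B = 48280 N·m.

137000 N·m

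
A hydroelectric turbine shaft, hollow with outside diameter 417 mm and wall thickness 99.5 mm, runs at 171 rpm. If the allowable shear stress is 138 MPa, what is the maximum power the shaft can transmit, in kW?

32600 kW

J = π(d_o⁴ − d_i⁴)/32 = π(0.417⁴ − 0.218⁴)/32 = 2.747×10^-3 m⁴.
T_max = τ_allow·J/r = 1.38×10^8 × 2.747×10^-3 / 0.208 = 1.818e6 N·m.
ω = 2π·171/60 = 17.91 rad/s, so P_max = T_max·ω = 3.256×10^7 W.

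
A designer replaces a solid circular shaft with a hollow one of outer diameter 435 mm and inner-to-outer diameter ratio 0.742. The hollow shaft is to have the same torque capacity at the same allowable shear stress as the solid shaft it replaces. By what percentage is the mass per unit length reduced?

42.8 %

Equal τ_max and T ⇒ the solid shaft needs d_s³ = d_o³(1−k⁴), so d_s = 435·(1−0.742⁴)^(1/3) = 385.7 mm.
Area ratio A_h/A_s = d_o²(1−k²)/d_s² = (1−k²)/(1−k⁴)^(2/3) = 0.5718.
Mass saving = 1 − 0.5718 = 42.8 %.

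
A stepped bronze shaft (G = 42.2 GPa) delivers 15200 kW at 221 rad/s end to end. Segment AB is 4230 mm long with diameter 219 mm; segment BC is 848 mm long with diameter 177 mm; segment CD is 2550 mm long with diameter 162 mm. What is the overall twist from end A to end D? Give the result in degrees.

6.09°

ω = 221 rad/s, so T = P/ω = 15200×10³ / 221.0 = 68780 N·m.
J_AB = π(0.219)⁴/32 = 2.26×10^-4 m⁴; J_BC = π(0.177)⁴/32 = 9.64×10^-5 m⁴; J_CD = π(0.162)⁴/32 = 6.76×10^-5 m⁴.
θ = (T/G)·Σ L_i/J_i = (68780/42.2×10⁹)·(4.23/2.26×10^-4 + 0.848/9.64×10^-5 + 2.55/6.76×10^-5) = 0.1063 rad.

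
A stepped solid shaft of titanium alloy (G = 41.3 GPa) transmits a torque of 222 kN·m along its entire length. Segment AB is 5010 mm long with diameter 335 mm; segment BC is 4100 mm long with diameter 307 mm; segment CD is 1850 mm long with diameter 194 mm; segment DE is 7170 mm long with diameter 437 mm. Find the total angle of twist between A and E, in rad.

0.129 rad

J_AB = π(0.335)⁴/32 = 1.24×10^-3 m⁴; J_BC = π(0.307)⁴/32 = 8.72×10^-4 m⁴; J_CD = π(0.194)⁴/32 = 1.39×10^-4 m⁴; J_DE = π(0.437)⁴/32 = 3.58×10^-3 m⁴.
θ = (T/G)·Σ L_i/J_i = (222000/41.3×10⁹)·(5.01/1.24×10^-3 + 4.10/8.72×10^-4 + 1.85/1.39×10^-4 + 7.17/3.58×10^-3) = 0.1293 rad.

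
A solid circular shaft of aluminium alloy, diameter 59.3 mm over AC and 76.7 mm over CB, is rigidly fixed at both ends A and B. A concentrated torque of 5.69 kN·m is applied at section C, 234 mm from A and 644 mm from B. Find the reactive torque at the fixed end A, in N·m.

Compatibility: T_A·a/J_AC = T_B·b/J_CB with T_A + T_B = T₀.
J_AC = 1.21×10^-6 m⁴, J_CB = 3.40×10^-6 m⁴, so T_A = T₀·(J_AC/a)/((J_AC/a)+(J_CB/b)) = 2821 N·m, T_B = 2869 N·m.

2820 N·m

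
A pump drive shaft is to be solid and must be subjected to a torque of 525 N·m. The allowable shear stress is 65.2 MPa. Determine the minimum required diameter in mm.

34.5 mm

For a solid shaft τ_max = 16T/(πd³), so d = (16T/(π τ_allow))^(1/3) = (16·525.0/(π·6.52×10^7))^(1/3) = 0.03448 m.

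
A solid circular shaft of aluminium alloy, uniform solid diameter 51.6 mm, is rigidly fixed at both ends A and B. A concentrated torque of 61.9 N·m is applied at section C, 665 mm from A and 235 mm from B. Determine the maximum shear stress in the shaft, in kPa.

1700 kPa

With uniform GJ and both ends fixed, compatibility θ_AC = θ_CB gives T_A·a = T_B·b, together with T_A + T_B = T₀.
T_A = T₀·b/(a+b) = 61.90·235/900.0 = 16.16 N·m; T_B = 45.74 N·m.
τ in each portion: τ_AC = 5.99×10^5 Pa, τ_CB = 1.70×10^6 Pa; maximum is in CB.
τ_max = T_CB·r/J = 45.74·0.0258/6.96×10^-7 = 1.695×10^6 Pa.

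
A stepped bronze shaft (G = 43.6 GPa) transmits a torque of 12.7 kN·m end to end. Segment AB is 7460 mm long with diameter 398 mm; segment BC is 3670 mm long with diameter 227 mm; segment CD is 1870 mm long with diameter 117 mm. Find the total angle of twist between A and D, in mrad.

J_AB = π(0.398)⁴/32 = 2.46×10^-3 m⁴; J_BC = π(0.227)⁴/32 = 2.61×10^-4 m⁴; J_CD = π(0.117)⁴/32 = 1.84×10^-5 m⁴.
θ = (T/G)·Σ L_i/J_i = (12700/43.6×10⁹)·(7.46/2.46×10^-3 + 3.67/2.61×10^-4 + 1.87/1.84×10^-5) = 0.03459 rad.

34.6 mrad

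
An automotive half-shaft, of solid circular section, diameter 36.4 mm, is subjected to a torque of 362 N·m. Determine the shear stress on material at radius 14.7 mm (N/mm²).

J = πd⁴/32 = π(0.0364)⁴/32 = 1.723×10^-7 m⁴.
Shear stress varies linearly with radius: τ = T·r/J = 362.0 × 0.0147 / 1.723×10^-7 = 3.088×10^7 Pa.

30.9 N/mm²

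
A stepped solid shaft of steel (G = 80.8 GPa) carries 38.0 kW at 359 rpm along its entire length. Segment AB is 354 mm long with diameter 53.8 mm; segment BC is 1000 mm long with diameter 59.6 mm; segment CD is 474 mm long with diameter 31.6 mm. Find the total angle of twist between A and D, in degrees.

ω = 2π·359/60 = 37.59 rad/s, so T = P/ω = 38.0×10³ / 37.59 = 1011 N·m.
J_AB = π(0.0538)⁴/32 = 8.22×10^-7 m⁴; J_BC = π(0.0596)⁴/32 = 1.24×10^-6 m⁴; J_CD = π(0.0316)⁴/32 = 9.79×10^-8 m⁴.
θ = (T/G)·Σ L_i/J_i = (1011/80.8×10⁹)·(0.354/8.22×10^-7 + 1.00/1.24×10^-6 + 0.474/9.79×10^-8) = 0.07606 rad.

4.36°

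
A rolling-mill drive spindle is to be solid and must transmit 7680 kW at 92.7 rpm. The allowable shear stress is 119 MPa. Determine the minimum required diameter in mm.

ω = 2π·92.7/60 = 9.708 rad/s, so T = P/ω = 7680×10³ / 9.708 = 791100 N·m.
For a solid shaft τ_max = 16T/(πd³), so d = (16T/(π τ_allow))^(1/3) = (16·791100/(π·1.19×10^8))^(1/3) = 0.3235 m.

324 mm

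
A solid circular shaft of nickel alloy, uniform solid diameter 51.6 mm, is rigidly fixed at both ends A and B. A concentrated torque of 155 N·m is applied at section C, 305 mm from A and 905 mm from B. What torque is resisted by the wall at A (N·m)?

With uniform GJ and both ends fixed, compatibility θ_AC = θ_CB gives T_A·a = T_B·b, together with T_A + T_B = T₀.
T_A = T₀·b/(a+b) = 155.0·905/1210 = 115.9 N·m; T_B = 39.07 N·m.

116 N·m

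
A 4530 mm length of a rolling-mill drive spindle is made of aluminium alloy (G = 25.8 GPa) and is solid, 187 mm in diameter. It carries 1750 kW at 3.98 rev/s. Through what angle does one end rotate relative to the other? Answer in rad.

ω = 2π·3.98 = 25.01 rad/s, so T = P/ω = 1750×10³ / 25.01 = 69980 N·m.
J = πd⁴/32 = π(0.187)⁴/32 = 1.201×10^-4 m⁴.
θ = T·L/(G·J) = 69980 × 4.53 / (25.8×10⁹ × 1.201×10^-4) = 0.1023 rad.

0.102 rad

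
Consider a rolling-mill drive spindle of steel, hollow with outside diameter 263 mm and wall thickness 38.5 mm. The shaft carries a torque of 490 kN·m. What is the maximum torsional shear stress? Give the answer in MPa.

183 MPa

J = π(d_o⁴ − d_i⁴)/32 = π(0.263⁴ − 0.186⁴)/32 = 3.522×10^-4 m⁴.
τ_max = T·r/J = 490000 × 0.132 / 3.522×10^-4 = 1.830×10^8 Pa.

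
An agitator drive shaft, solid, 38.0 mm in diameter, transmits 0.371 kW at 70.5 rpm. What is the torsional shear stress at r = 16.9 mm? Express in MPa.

4.15 MPa

ω = 2π·70.5/60 = 7.383 rad/s, so T = P/ω = 0.371×10³ / 7.383 = 50.25 N·m.
J = πd⁴/32 = π(0.0380)⁴/32 = 2.047×10^-7 m⁴.
Shear stress varies linearly with radius: τ = T·r/J = 50.25 × 0.0169 / 2.047×10^-7 = 4.149×10^6 Pa.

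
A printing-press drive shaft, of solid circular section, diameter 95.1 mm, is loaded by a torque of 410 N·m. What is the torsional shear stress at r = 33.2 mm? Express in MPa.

1.70 MPa

J = πd⁴/32 = π(0.0951)⁴/32 = 8.030×10^-6 m⁴.
Shear stress varies linearly with radius: τ = T·r/J = 410.0 × 0.0332 / 8.030×10^-6 = 1.695×10^6 Pa.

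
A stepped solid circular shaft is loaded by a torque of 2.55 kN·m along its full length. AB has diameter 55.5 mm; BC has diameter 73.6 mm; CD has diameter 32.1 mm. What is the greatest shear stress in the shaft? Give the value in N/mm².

393 N/mm²

Under the same torque, τ_max = 16T/(πd³) is largest where d is smallest — segment CD (d = 32.1 mm).
τ_max = 16·2550/(π·(0.0321)³) = 3.926×10^8 Pa.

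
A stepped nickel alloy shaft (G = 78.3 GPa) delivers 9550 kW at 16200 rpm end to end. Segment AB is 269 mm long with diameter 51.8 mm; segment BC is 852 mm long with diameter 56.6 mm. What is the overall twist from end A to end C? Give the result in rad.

ω = 2π·16200/60 = 1696 rad/s, so T = P/ω = 9550×10³ / 1696 = 5629 N·m.
J_AB = π(0.0518)⁴/32 = 7.07×10^-7 m⁴; J_BC = π(0.0566)⁴/32 = 1.01×10^-6 m⁴.
θ = (T/G)·Σ L_i/J_i = (5629/78.3×10⁹)·(0.269/7.07×10^-7 + 0.852/1.01×10^-6) = 0.08816 rad.

0.0882 rad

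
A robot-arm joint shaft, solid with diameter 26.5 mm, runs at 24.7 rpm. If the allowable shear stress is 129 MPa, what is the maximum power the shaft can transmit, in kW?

J = πd⁴/32 = π(0.0265)⁴/32 = 4.842×10^-8 m⁴.
T_max = τ_allow·J/r = 1.29×10^8 × 4.842×10^-8 / 0.0132 = 471.4 N·m.
ω = 2π·24.7/60 = 2.587 rad/s, so P_max = T_max·ω = 1219 W.

1.22 kW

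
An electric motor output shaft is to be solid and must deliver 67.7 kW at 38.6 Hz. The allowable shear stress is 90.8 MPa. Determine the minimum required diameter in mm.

ω = 2π·38.6 = 242.5 rad/s, so T = P/ω = 67.7×10³ / 242.5 = 279.1 N·m.
For a solid shaft τ_max = 16T/(πd³), so d = (16T/(π τ_allow))^(1/3) = (16·279.1/(π·9.08×10^7))^(1/3) = 0.02502 m.

25.0 mm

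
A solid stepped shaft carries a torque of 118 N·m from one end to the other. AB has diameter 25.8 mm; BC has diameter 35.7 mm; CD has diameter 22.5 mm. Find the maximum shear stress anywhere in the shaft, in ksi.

Under the same torque, τ_max = 16T/(πd³) is largest where d is smallest — segment CD (d = 22.5 mm).
τ_max = 16·118.0/(π·(0.0225)³) = 5.276×10^7 Pa.

7.65 ksi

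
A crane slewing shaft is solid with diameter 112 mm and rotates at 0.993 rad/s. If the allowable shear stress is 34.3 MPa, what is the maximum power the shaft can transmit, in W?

9400 W

J = πd⁴/32 = π(0.112)⁴/32 = 1.545×10^-5 m⁴.
T_max = τ_allow·J/r = 3.43×10^7 × 1.545×10^-5 / 0.0560 = 9462 N·m.
ω = 0.993 rad/s, so P_max = T_max·ω = 9396 W.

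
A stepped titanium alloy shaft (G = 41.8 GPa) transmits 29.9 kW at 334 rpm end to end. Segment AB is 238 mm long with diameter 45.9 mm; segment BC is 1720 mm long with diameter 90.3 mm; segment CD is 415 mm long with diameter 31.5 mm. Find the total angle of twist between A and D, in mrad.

104 mrad

ω = 2π·334/60 = 34.98 rad/s, so T = P/ω = 29.9×10³ / 34.98 = 854.9 N·m.
J_AB = π(0.0459)⁴/32 = 4.36×10^-7 m⁴; J_BC = π(0.0903)⁴/32 = 6.53×10^-6 m⁴; J_CD = π(0.0315)⁴/32 = 9.67×10^-8 m⁴.
θ = (T/G)·Σ L_i/J_i = (854.9/41.8×10⁹)·(0.238/4.36×10^-7 + 1.72/6.53×10^-6 + 0.415/9.67×10^-8) = 0.1044 rad.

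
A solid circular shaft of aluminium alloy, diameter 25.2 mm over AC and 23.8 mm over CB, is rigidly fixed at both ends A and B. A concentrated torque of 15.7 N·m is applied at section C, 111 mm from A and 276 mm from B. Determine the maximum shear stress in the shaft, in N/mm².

3.79 N/mm²

Compatibility: T_A·a/J_AC = T_B·b/J_CB with T_A + T_B = T₀.
J_AC = 3.96×10^-8 m⁴, J_CB = 3.15×10^-8 m⁴, so T_A = T₀·(J_AC/a)/((J_AC/a)+(J_CB/b)) = 11.89 N·m, T_B = 3.806 N·m.
τ in each portion: τ_AC = 3.79×10^6 Pa, τ_CB = 1.44×10^6 Pa; maximum is in AC.
τ_max = T_AC·r/J = 11.89·0.0126/3.96×10^-8 = 3.785×10^6 Pa.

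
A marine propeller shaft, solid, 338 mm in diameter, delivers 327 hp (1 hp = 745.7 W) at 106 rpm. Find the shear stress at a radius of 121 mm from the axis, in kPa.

ω = 2π·106/60 = 11.10 rad/s, so T = P/ω = 327×745.7 / 11.10 = 21970 N·m.
J = πd⁴/32 = π(0.338)⁴/32 = 1.281×10^-3 m⁴.
Shear stress varies linearly with radius: τ = T·r/J = 21970 × 0.121 / 1.281×10^-3 = 2.074×10^6 Pa.

2070 kPa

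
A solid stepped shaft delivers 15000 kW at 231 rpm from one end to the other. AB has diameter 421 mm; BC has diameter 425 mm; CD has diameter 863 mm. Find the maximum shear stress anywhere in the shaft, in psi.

ω = 2π·231/60 = 24.19 rad/s, so T = P/ω = 15000×10³ / 24.19 = 620100 N·m.
Under the same torque, τ_max = 16T/(πd³) is largest where d is smallest — segment AB (d = 421 mm).
τ_max = 16·620100/(π·(0.421)³) = 4.232×10^7 Pa.

6140 psi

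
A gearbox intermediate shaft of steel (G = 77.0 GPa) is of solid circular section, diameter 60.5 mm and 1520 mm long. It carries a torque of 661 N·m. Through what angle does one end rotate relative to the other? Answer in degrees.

J = πd⁴/32 = π(0.0605)⁴/32 = 1.315×10^-6 m⁴.
θ = T·L/(G·J) = 661.0 × 1.52 / (77.0×10⁹ × 1.315×10^-6) = 9.920×10^-3 rad.

0.568°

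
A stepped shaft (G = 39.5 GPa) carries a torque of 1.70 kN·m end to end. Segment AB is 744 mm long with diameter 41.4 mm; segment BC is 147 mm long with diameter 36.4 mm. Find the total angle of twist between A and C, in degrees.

J_AB = π(0.0414)⁴/32 = 2.88×10^-7 m⁴; J_BC = π(0.0364)⁴/32 = 1.72×10^-7 m⁴.
θ = (T/G)·Σ L_i/J_i = (1700/39.5×10⁹)·(0.744/2.88×10^-7 + 0.147/1.72×10^-7) = 0.1477 rad.

8.46°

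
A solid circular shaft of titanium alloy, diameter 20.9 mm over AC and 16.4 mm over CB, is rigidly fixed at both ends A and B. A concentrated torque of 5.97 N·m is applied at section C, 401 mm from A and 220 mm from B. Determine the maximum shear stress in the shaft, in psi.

409 psi

Compatibility: T_A·a/J_AC = T_B·b/J_CB with T_A + T_B = T₀.
J_AC = 1.87×10^-8 m⁴, J_CB = 7.10×10^-9 m⁴, so T_A = T₀·(J_AC/a)/((J_AC/a)+(J_CB/b)) = 3.530 N·m, T_B = 2.440 N·m.
τ in each portion: τ_AC = 1.97×10^6 Pa, τ_CB = 2.82×10^6 Pa; maximum is in CB.
τ_max = T_CB·r/J = 2.440·0.00820/7.10×10^-9 = 2.817×10^6 Pa.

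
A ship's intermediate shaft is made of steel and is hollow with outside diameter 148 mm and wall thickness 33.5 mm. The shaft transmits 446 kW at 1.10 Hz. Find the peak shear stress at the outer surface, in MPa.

111 MPa

ω = 2π·1.10 = 6.912 rad/s, so T = P/ω = 446×10³ / 6.912 = 64530 N·m.
J = π(d_o⁴ − d_i⁴)/32 = π(0.148⁴ − 0.0810⁴)/32 = 4.288×10^-5 m⁴.
τ_max = T·r/J = 64530 × 0.0740 / 4.288×10^-5 = 1.114×10^8 Pa.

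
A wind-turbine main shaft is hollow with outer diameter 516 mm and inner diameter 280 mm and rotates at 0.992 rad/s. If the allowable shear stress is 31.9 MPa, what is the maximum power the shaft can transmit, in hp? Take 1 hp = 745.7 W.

1050 hp

J = π(d_o⁴ − d_i⁴)/32 = π(0.516⁴ − 0.280⁴)/32 = 6.356×10^-3 m⁴.
T_max = τ_allow·J/r = 3.19×10^7 × 6.356×10^-3 / 0.258 = 785900 N·m.
ω = 0.992 rad/s, so P_max = T_max·ω = 7.796×10^5 W.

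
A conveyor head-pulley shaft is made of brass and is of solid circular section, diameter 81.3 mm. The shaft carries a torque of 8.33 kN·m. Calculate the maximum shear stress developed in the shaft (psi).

11500 psi

J = πd⁴/32 = π(0.0813)⁴/32 = 4.289×10^-6 m⁴.
τ_max = T·r/J = 8330 × 0.0406 / 4.289×10^-6 = 7.895×10^7 Pa.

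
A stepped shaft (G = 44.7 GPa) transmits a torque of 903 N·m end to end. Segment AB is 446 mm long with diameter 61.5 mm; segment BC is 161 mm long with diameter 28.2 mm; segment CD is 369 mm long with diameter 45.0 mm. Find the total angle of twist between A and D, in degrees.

J_AB = π(0.0615)⁴/32 = 1.40×10^-6 m⁴; J_BC = π(0.0282)⁴/32 = 6.21×10^-8 m⁴; J_CD = π(0.0450)⁴/32 = 4.03×10^-7 m⁴.
θ = (T/G)·Σ L_i/J_i = (903.0/44.7×10⁹)·(0.446/1.40×10^-6 + 0.161/6.21×10^-8 + 0.369/4.03×10^-7) = 0.07732 rad.

4.43°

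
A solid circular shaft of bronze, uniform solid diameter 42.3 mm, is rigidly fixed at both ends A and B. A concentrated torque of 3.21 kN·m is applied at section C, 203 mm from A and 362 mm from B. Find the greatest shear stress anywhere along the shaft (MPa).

138 MPa

With uniform GJ and both ends fixed, compatibility θ_AC = θ_CB gives T_A·a = T_B·b, together with T_A + T_B = T₀.
T_A = T₀·b/(a+b) = 3210·362/565.0 = 2057 N·m; T_B = 1153 N·m.
τ in each portion: τ_AC = 1.38×10^8 Pa, τ_CB = 7.76×10^7 Pa; maximum is in AC.
τ_max = T_AC·r/J = 2057·0.0211/3.14×10^-7 = 1.384×10^8 Pa.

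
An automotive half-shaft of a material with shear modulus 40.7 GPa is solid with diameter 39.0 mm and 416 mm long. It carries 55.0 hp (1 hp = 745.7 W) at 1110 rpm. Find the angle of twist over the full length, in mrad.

ω = 2π·1110/60 = 116.2 rad/s, so T = P/ω = 55.0×745.7 / 116.2 = 352.8 N·m.
J = πd⁴/32 = π(0.0390)⁴/32 = 2.271×10^-7 m⁴.
θ = T·L/(G·J) = 352.8 × 0.416 / (40.7×10⁹ × 2.271×10^-7) = 0.01588 rad.

15.9 mrad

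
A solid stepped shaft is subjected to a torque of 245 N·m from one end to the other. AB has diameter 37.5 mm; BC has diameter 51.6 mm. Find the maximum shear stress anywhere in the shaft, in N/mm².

23.7 N/mm²

Under the same torque, τ_max = 16T/(πd³) is largest where d is smallest — segment AB (d = 37.5 mm).
τ_max = 16·245.0/(π·(0.0375)³) = 2.366×10^7 Pa.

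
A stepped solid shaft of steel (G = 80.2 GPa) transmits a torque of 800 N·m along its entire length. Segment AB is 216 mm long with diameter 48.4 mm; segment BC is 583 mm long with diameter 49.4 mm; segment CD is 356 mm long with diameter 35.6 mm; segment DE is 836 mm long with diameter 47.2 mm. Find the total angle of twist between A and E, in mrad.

J_AB = π(0.0484)⁴/32 = 5.39×10^-7 m⁴; J_BC = π(0.0494)⁴/32 = 5.85×10^-7 m⁴; J_CD = π(0.0356)⁴/32 = 1.58×10^-7 m⁴; J_DE = π(0.0472)⁴/32 = 4.87×10^-7 m⁴.
θ = (T/G)·Σ L_i/J_i = (800.0/80.2×10⁹)·(0.216/5.39×10^-7 + 0.583/5.85×10^-7 + 0.356/1.58×10^-7 + 0.836/4.87×10^-7) = 0.05358 rad.

53.6 mrad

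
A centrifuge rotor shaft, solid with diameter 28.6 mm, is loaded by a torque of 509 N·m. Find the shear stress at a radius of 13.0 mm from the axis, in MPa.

J = πd⁴/32 = π(0.0286)⁴/32 = 6.568×10^-8 m⁴.
Shear stress varies linearly with radius: τ = T·r/J = 509.0 × 0.0130 / 6.568×10^-8 = 1.007×10^8 Pa.

101 MPa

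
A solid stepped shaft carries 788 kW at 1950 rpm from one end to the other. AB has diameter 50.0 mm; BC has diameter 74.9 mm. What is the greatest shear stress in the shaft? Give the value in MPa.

157 MPa

ω = 2π·1950/60 = 204.2 rad/s, so T = P/ω = 788×10³ / 204.2 = 3859 N·m.
Under the same torque, τ_max = 16T/(πd³) is largest where d is smallest — segment AB (d = 50.0 mm).
τ_max = 16·3859/(π·(0.0500)³) = 1.572×10^8 Pa.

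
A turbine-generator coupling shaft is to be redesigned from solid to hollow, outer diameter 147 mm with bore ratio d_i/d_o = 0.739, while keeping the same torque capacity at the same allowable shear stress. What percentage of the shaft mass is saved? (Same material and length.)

42.5 %

Equal τ_max and T ⇒ the solid shaft needs d_s³ = d_o³(1−k⁴), so d_s = 147·(1−0.739⁴)^(1/3) = 130.6 mm.
Area ratio A_h/A_s = d_o²(1−k²)/d_s² = (1−k²)/(1−k⁴)^(2/3) = 0.5748.
Mass saving = 1 − 0.5748 = 42.5 %.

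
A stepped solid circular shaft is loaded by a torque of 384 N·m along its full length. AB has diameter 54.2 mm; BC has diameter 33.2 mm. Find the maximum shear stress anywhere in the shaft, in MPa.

Under the same torque, τ_max = 16T/(πd³) is largest where d is smallest — segment BC (d = 33.2 mm).
τ_max = 16·384.0/(π·(0.0332)³) = 5.344×10^7 Pa.

53.4 MPa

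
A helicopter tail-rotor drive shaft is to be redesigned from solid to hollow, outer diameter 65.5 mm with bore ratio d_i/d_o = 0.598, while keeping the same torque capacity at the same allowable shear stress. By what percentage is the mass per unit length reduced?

Equal τ_max and T ⇒ the solid shaft needs d_s³ = d_o³(1−k⁴), so d_s = 65.5·(1−0.598⁴)^(1/3) = 62.58 mm.
Area ratio A_h/A_s = d_o²(1−k²)/d_s² = (1−k²)/(1−k⁴)^(2/3) = 0.7038.
Mass saving = 1 − 0.7038 = 29.6 %.

29.6 %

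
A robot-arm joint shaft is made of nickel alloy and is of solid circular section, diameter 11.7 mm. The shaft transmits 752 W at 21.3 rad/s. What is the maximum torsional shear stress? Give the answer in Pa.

1.12e8 Pa

ω = 21.3 rad/s, so T = P/ω = 752 / 21.30 = 35.31 N·m.
J = πd⁴/32 = π(0.0117)⁴/32 = 1.840×10^-9 m⁴.
τ_max = T·r/J = 35.31 × 0.00585 / 1.840×10^-9 = 1.123×10^8 Pa.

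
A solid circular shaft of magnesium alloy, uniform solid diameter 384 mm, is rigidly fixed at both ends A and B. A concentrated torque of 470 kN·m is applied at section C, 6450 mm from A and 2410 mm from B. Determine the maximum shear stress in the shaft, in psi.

4460 psi

With uniform GJ and both ends fixed, compatibility θ_AC = θ_CB gives T_A·a = T_B·b, together with T_A + T_B = T₀.
T_A = T₀·b/(a+b) = 470000·2410/8860 = 127800 N·m; T_B = 342200 N·m.
τ in each portion: τ_AC = 1.15×10^7 Pa, τ_CB = 3.08×10^7 Pa; maximum is in CB.
τ_max = T_CB·r/J = 342200·0.192/2.13×10^-3 = 3.078×10^7 Pa.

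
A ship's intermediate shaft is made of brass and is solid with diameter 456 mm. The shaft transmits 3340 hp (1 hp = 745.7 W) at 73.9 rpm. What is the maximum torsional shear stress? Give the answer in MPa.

17.3 MPa

ω = 2π·73.9/60 = 7.739 rad/s, so T = P/ω = 3340×745.7 / 7.739 = 321800 N·m.
J = πd⁴/32 = π(0.456)⁴/32 = 4.245×10^-3 m⁴.
τ_max = T·r/J = 321800 × 0.228 / 4.245×10^-3 = 1.729×10^7 Pa.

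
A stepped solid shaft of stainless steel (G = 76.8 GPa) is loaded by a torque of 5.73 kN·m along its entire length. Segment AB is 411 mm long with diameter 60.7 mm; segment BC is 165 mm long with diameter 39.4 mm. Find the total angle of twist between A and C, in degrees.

J_AB = π(0.0607)⁴/32 = 1.33×10^-6 m⁴; J_BC = π(0.0394)⁴/32 = 2.37×10^-7 m⁴.
θ = (T/G)·Σ L_i/J_i = (5730/76.8×10⁹)·(0.411/1.33×10^-6 + 0.165/2.37×10^-7) = 0.07504 rad.

4.30°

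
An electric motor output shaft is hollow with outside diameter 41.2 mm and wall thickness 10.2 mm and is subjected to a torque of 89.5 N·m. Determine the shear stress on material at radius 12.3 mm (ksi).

J = π(d_o⁴ − d_i⁴)/32 = π(0.0412⁴ − 0.0208⁴)/32 = 2.645×10^-7 m⁴.
Shear stress varies linearly with radius: τ = T·r/J = 89.50 × 0.0123 / 2.645×10^-7 = 4.162×10^6 Pa.

0.604 ksi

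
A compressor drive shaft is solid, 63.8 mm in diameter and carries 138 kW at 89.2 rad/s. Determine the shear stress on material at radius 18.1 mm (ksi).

2.50 ksi

ω = 89.2 rad/s, so T = P/ω = 138×10³ / 89.20 = 1547 N·m.
J = πd⁴/32 = π(0.0638)⁴/32 = 1.627×10^-6 m⁴.
Shear stress varies linearly with radius: τ = T·r/J = 1547 × 0.0181 / 1.627×10^-6 = 1.722×10^7 Pa.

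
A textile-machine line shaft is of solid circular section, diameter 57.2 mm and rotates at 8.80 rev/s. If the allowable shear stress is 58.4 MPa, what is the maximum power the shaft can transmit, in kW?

J = πd⁴/32 = π(0.0572)⁴/32 = 1.051×10^-6 m⁴.
T_max = τ_allow·J/r = 5.84×10^7 × 1.051×10^-6 / 0.0286 = 2146 N·m.
ω = 2π·8.80 = 55.29 rad/s, so P_max = T_max·ω = 1.187×10^5 W.

119 kW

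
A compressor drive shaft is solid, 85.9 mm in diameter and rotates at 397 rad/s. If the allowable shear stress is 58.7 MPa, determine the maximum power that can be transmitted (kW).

J = πd⁴/32 = π(0.0859)⁴/32 = 5.345×10^-6 m⁴.
T_max = τ_allow·J/r = 5.87×10^7 × 5.345×10^-6 / 0.0430 = 7305 N·m.
ω = 397 rad/s, so P_max = T_max·ω = 2.900×10^6 W.

2900 kW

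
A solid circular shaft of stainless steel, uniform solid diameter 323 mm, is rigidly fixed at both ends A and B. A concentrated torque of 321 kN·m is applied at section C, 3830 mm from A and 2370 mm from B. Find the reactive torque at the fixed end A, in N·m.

With uniform GJ and both ends fixed, compatibility θ_AC = θ_CB gives T_A·a = T_B·b, together with T_A + T_B = T₀.
T_A = T₀·b/(a+b) = 321000·2370/6200 = 122700 N·m; T_B = 198300 N·m.

123000 N·m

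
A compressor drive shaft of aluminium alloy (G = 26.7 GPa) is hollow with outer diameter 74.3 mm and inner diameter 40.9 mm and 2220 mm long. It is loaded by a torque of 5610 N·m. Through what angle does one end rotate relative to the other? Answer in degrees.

J = π(d_o⁴ − d_i⁴)/32 = π(0.0743⁴ − 0.0409⁴)/32 = 2.717×10^-6 m⁴.
θ = T·L/(G·J) = 5610 × 2.22 / (26.7×10⁹ × 2.717×10^-6) = 0.1717 rad.

9.84°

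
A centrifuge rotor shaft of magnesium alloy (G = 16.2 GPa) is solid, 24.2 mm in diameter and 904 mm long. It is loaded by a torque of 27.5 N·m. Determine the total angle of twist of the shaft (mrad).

45.6 mrad

J = πd⁴/32 = π(0.0242)⁴/32 = 3.367×10^-8 m⁴.
θ = T·L/(G·J) = 27.50 × 0.904 / (16.2×10⁹ × 3.367×10^-8) = 0.04557 rad.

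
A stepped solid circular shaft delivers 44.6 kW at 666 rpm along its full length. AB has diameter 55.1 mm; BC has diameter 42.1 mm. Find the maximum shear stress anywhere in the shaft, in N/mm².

ω = 2π·666/60 = 69.74 rad/s, so T = P/ω = 44.6×10³ / 69.74 = 639.5 N·m.
Under the same torque, τ_max = 16T/(πd³) is largest where d is smallest — segment BC (d = 42.1 mm).
τ_max = 16·639.5/(π·(0.0421)³) = 4.365×10^7 Pa.

43.6 N/mm²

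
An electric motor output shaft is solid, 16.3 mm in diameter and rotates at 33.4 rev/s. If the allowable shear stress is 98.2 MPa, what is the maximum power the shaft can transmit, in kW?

J = πd⁴/32 = π(0.0163)⁴/32 = 6.930×10^-9 m⁴.
T_max = τ_allow·J/r = 9.82×10^7 × 6.930×10^-9 / 0.00815 = 83.50 N·m.
ω = 2π·33.4 = 209.9 rad/s, so P_max = T_max·ω = 1.752×10^4 W.

17.5 kW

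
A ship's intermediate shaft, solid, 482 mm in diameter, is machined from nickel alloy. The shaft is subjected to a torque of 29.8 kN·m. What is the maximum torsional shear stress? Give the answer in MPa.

J = πd⁴/32 = π(0.482)⁴/32 = 5.299×10^-3 m⁴.
τ_max = T·r/J = 29800 × 0.241 / 5.299×10^-3 = 1.355×10^6 Pa.

1.36 MPa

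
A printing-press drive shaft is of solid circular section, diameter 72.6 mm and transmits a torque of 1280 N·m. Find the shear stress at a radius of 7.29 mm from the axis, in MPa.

J = πd⁴/32 = π(0.0726)⁴/32 = 2.727×10^-6 m⁴.
Shear stress varies linearly with radius: τ = T·r/J = 1280 × 0.00729 / 2.727×10^-6 = 3.421×10^6 Pa.

3.42 MPa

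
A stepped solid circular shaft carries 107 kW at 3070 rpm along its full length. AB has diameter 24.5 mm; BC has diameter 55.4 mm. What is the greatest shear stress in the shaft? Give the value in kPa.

115000 kPa

ω = 2π·3070/60 = 321.5 rad/s, so T = P/ω = 107×10³ / 321.5 = 332.8 N·m.
Under the same torque, τ_max = 16T/(πd³) is largest where d is smallest — segment AB (d = 24.5 mm).
τ_max = 16·332.8/(π·(0.0245)³) = 1.153×10^8 Pa.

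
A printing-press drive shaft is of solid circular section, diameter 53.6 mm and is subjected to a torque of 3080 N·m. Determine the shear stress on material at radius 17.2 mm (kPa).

J = πd⁴/32 = π(0.0536)⁴/32 = 8.103×10^-7 m⁴.
Shear stress varies linearly with radius: τ = T·r/J = 3080 × 0.0172 / 8.103×10^-7 = 6.538×10^7 Pa.

65400 kPa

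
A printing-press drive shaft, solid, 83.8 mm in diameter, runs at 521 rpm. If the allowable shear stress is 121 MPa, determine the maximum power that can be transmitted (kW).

J = πd⁴/32 = π(0.0838)⁴/32 = 4.841×10^-6 m⁴.
T_max = τ_allow·J/r = 1.21×10^8 × 4.841×10^-6 / 0.0419 = 13980 N·m.
ω = 2π·521/60 = 54.56 rad/s, so P_max = T_max·ω = 7.628×10^5 W.

763 kW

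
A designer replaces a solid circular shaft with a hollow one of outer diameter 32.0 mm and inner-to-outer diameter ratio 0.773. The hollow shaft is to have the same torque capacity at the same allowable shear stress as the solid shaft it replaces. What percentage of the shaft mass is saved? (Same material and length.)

Equal τ_max and T ⇒ the solid shaft needs d_s³ = d_o³(1−k⁴), so d_s = 32.0·(1−0.773⁴)^(1/3) = 27.62 mm.
Area ratio A_h/A_s = d_o²(1−k²)/d_s² = (1−k²)/(1−k⁴)^(2/3) = 0.5403.
Mass saving = 1 − 0.5403 = 46.0 %.

46.0 %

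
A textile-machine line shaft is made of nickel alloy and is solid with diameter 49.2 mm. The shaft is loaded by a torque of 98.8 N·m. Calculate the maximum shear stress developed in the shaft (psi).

613 psi

J = πd⁴/32 = π(0.0492)⁴/32 = 5.753×10^-7 m⁴.
τ_max = T·r/J = 98.80 × 0.0246 / 5.753×10^-7 = 4.225×10^6 Pa.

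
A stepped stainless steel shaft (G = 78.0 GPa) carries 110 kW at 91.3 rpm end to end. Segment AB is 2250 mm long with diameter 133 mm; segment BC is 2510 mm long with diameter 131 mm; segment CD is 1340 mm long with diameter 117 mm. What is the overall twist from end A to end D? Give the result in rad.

0.0344 rad

ω = 2π·91.3/60 = 9.561 rad/s, so T = P/ω = 110×10³ / 9.561 = 11510 N·m.
J_AB = π(0.133)⁴/32 = 3.07×10^-5 m⁴; J_BC = π(0.131)⁴/32 = 2.89×10^-5 m⁴; J_CD = π(0.117)⁴/32 = 1.84×10^-5 m⁴.
θ = (T/G)·Σ L_i/J_i = (11510/78.0×10⁹)·(2.25/3.07×10^-5 + 2.51/2.89×10^-5 + 1.34/1.84×10^-5) = 0.03435 rad.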